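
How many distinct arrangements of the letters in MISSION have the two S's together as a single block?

Treat the 2 copies of S as a single block. The multiset to arrange is then {SS, I, I, M, N, O}, 6 items in all.
That gives (6)!/(2!) = 360 arrangements.

360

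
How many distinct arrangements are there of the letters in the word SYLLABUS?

10080

The 8 letters of SYLLABUS have repeats: L appearing twice and S appearing twice.
The number of distinct arrangements is 8!/(2!·2!) = 40320/4 = 10080.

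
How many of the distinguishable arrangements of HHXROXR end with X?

Fix X in the last position and arrange the remaining 6 letters.
Those 6 letters have H appearing twice and R appearing twice, giving (6)!/(2!·2!) = 180.

180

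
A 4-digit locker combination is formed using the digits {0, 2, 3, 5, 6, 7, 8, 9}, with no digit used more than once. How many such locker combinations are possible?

Choose and order 4 of the 8 symbols: the first digit has 8 options, the next 7, then 6, 5.
8 × 7 × 6 × 5 = 1680.

1680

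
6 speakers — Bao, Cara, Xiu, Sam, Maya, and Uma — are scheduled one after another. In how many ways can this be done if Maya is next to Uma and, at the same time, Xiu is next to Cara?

96

Treat {Maya,Uma} as one block (2 orders) and {Xiu,Cara} as another (2 orders).
That leaves 4 units to arrange: 2 × 2 × 4! = 4 × 24 = 96.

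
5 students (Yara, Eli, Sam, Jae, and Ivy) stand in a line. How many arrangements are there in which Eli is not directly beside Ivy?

There are 5! = 120 arrangements in all. If Eli and Ivy are adjacent, merging them into one block gives 2·(4)! = 48 arrangements.
So 120 − 48 = 72 arrangements keep them apart.

72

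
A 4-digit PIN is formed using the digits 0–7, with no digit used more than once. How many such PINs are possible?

1680

This is a permutation of 4 out of 8: P(8,4) = 8!/4!.
That product is 8 × 7 × 6 × 5 = 1680.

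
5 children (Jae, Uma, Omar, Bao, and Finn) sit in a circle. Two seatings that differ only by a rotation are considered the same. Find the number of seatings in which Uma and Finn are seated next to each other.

12

Glue Uma and Finn into a block (2 internal orders). Seating 4 units around a circle gives (3)! arrangements.
So 2 × (3)! = 2 × 6 = 12.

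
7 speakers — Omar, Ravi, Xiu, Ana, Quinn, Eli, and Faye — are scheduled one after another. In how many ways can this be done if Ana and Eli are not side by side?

3600

Of the 7! = 5040 arrangements, those with Ana and Eli adjacent number 2 × 6! = 1440 (treat the pair as a block with 2 internal orders).
Complementary counting: 5040 − 1440 = 3600.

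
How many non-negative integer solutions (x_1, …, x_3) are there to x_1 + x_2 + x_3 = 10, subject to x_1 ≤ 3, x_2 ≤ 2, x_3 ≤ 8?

9

Ignoring the caps, the number of non-negative solutions to x_1+…+x_3 = 10 is C(12,2) = 66.
Subtract solutions that violate a single cap (substitute x_i' = x_i − (cap_i+1)): x_1 ≥ 4 gives C(8,2) = 28; x_2 ≥ 3 gives C(9,2) = 36; x_3 ≥ 9 gives C(3,2) = 3. Together 67.
Add back pairs where two caps are both exceeded: 10 + 0 + 0 = 10.
By inclusion–exclusion the count is 66 − 67 + 10 = 9.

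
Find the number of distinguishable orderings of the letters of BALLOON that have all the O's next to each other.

Treat the 2 copies of O as a single block. The multiset to arrange is then {OO, A, B, L, L, N}, 6 items in all.
That gives (6)!/(2!) = 360 arrangements.

360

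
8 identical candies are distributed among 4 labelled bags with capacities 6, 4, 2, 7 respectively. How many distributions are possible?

Ignoring the caps, the number of non-negative solutions to x_1+…+x_4 = 8 is C(11,3) = 165.
Subtract solutions that violate a single cap (substitute x_i' = x_i − (cap_i+1)): x_1 ≥ 7 gives C(4,3) = 4; x_2 ≥ 5 gives C(6,3) = 20; x_3 ≥ 3 gives C(8,3) = 56; x_4 ≥ 8 gives C(3,3) = 1. Together 81.
Add back pairs where two caps are both exceeded: 0 + 0 + 0 + 1 + 0 + 0 = 1.
By inclusion–exclusion the count is 165 − 81 + 1 = 85.

85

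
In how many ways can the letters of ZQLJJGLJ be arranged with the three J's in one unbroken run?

360

Treat the 3 copies of J as a single block. The multiset to arrange is then {JJJ, G, L, L, Q, Z}, 6 items in all.
That gives (6)!/(2!) = 360 arrangements.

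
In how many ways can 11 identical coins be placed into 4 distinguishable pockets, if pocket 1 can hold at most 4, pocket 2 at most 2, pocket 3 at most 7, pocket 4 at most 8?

Without the upper bounds there are C(14,3) = 364 ways to split 11 among 4 pockets.
Subtract solutions that violate a single cap (substitute x_i' = x_i − (cap_i+1)): x_1 ≥ 5 gives C(9,3) = 84; x_2 ≥ 3 gives C(11,3) = 165; x_3 ≥ 8 gives C(6,3) = 20; x_4 ≥ 9 gives C(5,3) = 10. Together 279.
Add back pairs where two caps are both exceeded: 20 + 0 + 0 + 1 + 0 + 0 = 21.
By inclusion–exclusion the count is 364 − 279 + 21 = 106.

106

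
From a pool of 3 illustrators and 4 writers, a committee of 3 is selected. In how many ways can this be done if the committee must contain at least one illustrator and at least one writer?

Total 3-person selections from all 7: C(7,3) = 35.
Selections missing a whole group: no illustrators → C(4,3) = 4; no writers → C(3,3) = 1.
Both groups omitted at once is impossible, so 35 − 5 = 30.

30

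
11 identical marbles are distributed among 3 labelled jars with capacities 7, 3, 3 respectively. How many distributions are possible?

6

Without the upper bounds there are C(13,2) = 78 ways to split 11 among 3 jars.
Subtract solutions that violate a single cap (substitute x_i' = x_i − (cap_i+1)): x_1 ≥ 8 gives C(5,2) = 10; x_2 ≥ 4 gives C(9,2) = 36; x_3 ≥ 4 gives C(9,2) = 36. Together 82.
Add back pairs where two caps are both exceeded: 0 + 0 + 10 = 10.
By inclusion–exclusion the count is 78 − 82 + 10 = 6.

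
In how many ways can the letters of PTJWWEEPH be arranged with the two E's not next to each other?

Total arrangements of PTJWWEEPH: 9!/(2!·2!·2!) = 45360.
If the two E's are adjacent, glue them into one block, leaving 8 items to arrange: (8)!/(2!·2!) = 10080 ways.
Subtracting, 45360 − 10080 = 35280 arrangements keep the E's apart.

35280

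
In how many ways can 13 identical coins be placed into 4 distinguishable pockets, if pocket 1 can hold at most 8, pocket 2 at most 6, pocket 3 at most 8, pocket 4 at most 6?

322

Without the upper bounds there are C(16,3) = 560 ways to split 13 among 4 pockets.
Subtract solutions that violate a single cap (substitute x_i' = x_i − (cap_i+1)): x_1 ≥ 9 gives C(7,3) = 35; x_2 ≥ 7 gives C(9,3) = 84; x_3 ≥ 9 gives C(7,3) = 35; x_4 ≥ 7 gives C(9,3) = 84. Together 238.
No two caps can be exceeded simultaneously, so the pair terms are all 0.
By inclusion–exclusion the count is 560 − 238 + 0 = 322.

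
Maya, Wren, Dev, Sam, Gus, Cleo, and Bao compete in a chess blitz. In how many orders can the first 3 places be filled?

210

There are 7 choices for 1st place, 6 for 2nd, and 5 for 3rd.
That gives 7 × 6 × 5 = 210.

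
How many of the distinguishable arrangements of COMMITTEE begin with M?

10080

With the first slot taken by M, it remains to arrange the other 8 letters (COMITTEE).
Those 8 letters have E appearing twice and T appearing twice, giving (8)!/(2!·2!) = 10080.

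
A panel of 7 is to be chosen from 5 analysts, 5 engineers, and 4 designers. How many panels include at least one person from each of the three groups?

Unrestricted: C(14,7) = 3432 ways to pick any 7 of the 14.
Selections missing a whole group: no analysts → C(9,7) = 36; no engineers → C(9,7) = 36; no designers → C(10,7) = 120.
Add back selections omitting two groups (i.e. drawn from a single group): C(5,7) + C(5,7) + C(4,7) = 0.
By inclusion–exclusion: 3432 − 192 + 0 = 3240.

3240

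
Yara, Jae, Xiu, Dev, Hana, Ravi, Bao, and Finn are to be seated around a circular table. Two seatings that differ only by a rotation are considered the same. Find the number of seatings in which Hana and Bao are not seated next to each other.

Without the restriction there are (7)! = 5040 seatings.
Seatings with Hana beside Bao: treat them as a block with 2 internal orders, giving 2 × (6)! = 1440.
Subtracting, 5040 − 1440 = 3600.

3600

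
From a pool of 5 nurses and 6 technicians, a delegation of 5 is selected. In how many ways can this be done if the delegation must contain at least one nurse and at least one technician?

455

Total 5-person selections from all 11: C(11,5) = 462.
Subtract selections that omit an entire group: no nurses → C(6,5) = 6; no technicians → C(5,5) = 1.
Both groups omitted at once is impossible, so 462 − 7 = 455.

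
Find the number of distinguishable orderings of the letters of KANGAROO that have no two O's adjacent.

Total arrangements of KANGAROO: 8!/(2!·2!) = 10080.
If the two O's are adjacent, glue them into one block, leaving 7 items to arrange: (7)!/(2!) = 2520 ways.
Hence 10080 − 2520 = 7560.

7560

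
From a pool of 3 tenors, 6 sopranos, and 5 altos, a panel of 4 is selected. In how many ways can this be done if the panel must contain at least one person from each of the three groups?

With no constraint there are C(14,4) = 1001 possible selections.
Subtract selections that omit an entire group: no tenors → C(11,4) = 330; no sopranos → C(8,4) = 70; no altos → C(9,4) = 126.
Add back selections omitting two groups (i.e. drawn from a single group): C(3,4) + C(6,4) + C(5,4) = 20.
By inclusion–exclusion: 1001 − 526 + 20 = 495.

495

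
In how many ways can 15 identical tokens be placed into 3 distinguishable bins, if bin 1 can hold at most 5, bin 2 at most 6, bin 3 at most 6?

6

Ignoring the caps, the number of non-negative solutions to x_1+…+x_3 = 15 is C(17,2) = 136.
Subtract solutions that violate a single cap (substitute x_i' = x_i − (cap_i+1)): x_1 ≥ 6 gives C(11,2) = 55; x_2 ≥ 7 gives C(10,2) = 45; x_3 ≥ 7 gives C(10,2) = 45. Together 145.
Add back pairs where two caps are both exceeded: 6 + 6 + 3 = 15.
By inclusion–exclusion the count is 136 − 145 + 15 = 6.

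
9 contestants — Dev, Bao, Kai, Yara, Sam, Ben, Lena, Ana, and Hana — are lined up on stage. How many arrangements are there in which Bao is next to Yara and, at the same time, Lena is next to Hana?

Treat {Bao,Yara} as one block (2 orders) and {Lena,Hana} as another (2 orders).
That leaves 7 units to arrange: 2 × 2 × 7! = 4 × 5040 = 20160.

20160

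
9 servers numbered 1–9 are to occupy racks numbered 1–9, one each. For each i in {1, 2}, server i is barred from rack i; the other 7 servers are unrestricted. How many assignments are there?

287280

Let Aᵢ (for i ∈ {1, 2}) be the placements that put server i in its forbidden rack. Any j of these fix j positions, leaving (9−j)! ways to fill the rest, and there are C(2,j) ways to pick which j.
By inclusion–exclusion, the number of valid placements is Σ_{j=0}^{2} (−1)^j C(2,j)·(9−j)!.
Computing: 362880 − 80640 + 5040 = 287280.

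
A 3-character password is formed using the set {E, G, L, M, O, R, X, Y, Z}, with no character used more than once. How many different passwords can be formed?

With no repetition, fill the 3 characters in order: 9 choices, then 8, down to 7.
9 × 8 × 7 = 504.

504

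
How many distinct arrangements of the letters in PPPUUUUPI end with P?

Fix P in the last position and arrange the remaining 8 letters.
Those 8 letters have P appearing 3 times and U appearing 4 times, giving (8)!/(4!·3!) = 280.

280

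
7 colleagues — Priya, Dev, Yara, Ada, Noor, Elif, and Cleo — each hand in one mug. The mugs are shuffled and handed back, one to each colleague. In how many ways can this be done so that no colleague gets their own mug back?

This is the derangement count D_7: permutations of 7 items with no fixed point.
By inclusion–exclusion this is Σ_{j=0}^{7} (−1)^j C(7,j)·(7−j)!.
Computing: 5040 − 5040 + 2520 − 840 + 210 − 42 + 7 − 1 = 1854.

1854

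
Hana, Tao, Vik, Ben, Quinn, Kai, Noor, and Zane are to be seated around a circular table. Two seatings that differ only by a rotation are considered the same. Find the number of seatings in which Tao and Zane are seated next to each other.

Treat {Tao, Zane} as one unit (2 internal orders) and seat the resulting 7 units around the table: (6)! circular arrangements.
So 2 × (6)! = 2 × 720 = 1440.

1440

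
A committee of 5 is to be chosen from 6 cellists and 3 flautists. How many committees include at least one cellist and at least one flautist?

Unrestricted: C(9,5) = 126 ways to pick any 5 of the 9.
Subtract selections that omit an entire group: no cellists → C(3,5) = 0; no flautists → C(6,5) = 6.
Both groups omitted at once is impossible, so 126 − 6 = 120.

120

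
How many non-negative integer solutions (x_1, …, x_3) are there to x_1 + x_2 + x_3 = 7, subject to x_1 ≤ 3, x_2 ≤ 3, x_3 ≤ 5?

13

Without the upper bounds there are C(9,2) = 36 ways to split 7 among 3 variables.
Subtract solutions that violate a single cap (substitute x_i' = x_i − (cap_i+1)): x_1 ≥ 4 gives C(5,2) = 10; x_2 ≥ 4 gives C(5,2) = 10; x_3 ≥ 6 gives C(3,2) = 3. Together 23.
No two caps can be exceeded simultaneously, so the pair terms are all 0.
By inclusion–exclusion the count is 36 − 23 + 0 = 13.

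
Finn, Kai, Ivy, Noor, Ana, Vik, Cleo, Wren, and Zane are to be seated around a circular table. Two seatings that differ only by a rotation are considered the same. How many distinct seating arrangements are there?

40320

Around a circle, 9 distinct people have 9!/9 = (8)! = 40320 rotationally distinct seatings.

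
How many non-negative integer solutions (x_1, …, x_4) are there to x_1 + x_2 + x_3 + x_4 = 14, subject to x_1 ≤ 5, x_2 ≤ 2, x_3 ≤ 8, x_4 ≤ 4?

Ignoring the caps, the number of non-negative solutions to x_1+…+x_4 = 14 is C(17,3) = 680.
Subtract solutions that violate a single cap (substitute x_i' = x_i − (cap_i+1)): x_1 ≥ 6 gives C(11,3) = 165; x_2 ≥ 3 gives C(14,3) = 364; x_3 ≥ 9 gives C(8,3) = 56; x_4 ≥ 5 gives C(12,3) = 220. Together 805.
Add back pairs where two caps are both exceeded: 56 + 0 + 20 + 10 + 84 + 1 = 171.
Subtract triples: 0 + 1 + 0 + 0 = 1.
By inclusion–exclusion the count is 680 − 805 + 171 − 1 = 45.

45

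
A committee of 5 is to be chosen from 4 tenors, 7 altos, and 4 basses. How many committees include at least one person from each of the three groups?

With no constraint there are C(15,5) = 3003 possible selections.
Subtract selections that omit an entire group: no tenors → C(11,5) = 462; no altos → C(8,5) = 56; no basses → C(11,5) = 462.
Add back selections omitting two groups (i.e. drawn from a single group): C(4,5) + C(7,5) + C(4,5) = 21.
By inclusion–exclusion: 3003 − 980 + 21 = 2044.

2044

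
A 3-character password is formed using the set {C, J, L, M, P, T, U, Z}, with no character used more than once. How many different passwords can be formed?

This is a permutation of 3 out of 8: P(8,3) = 8!/5!.
8 × 7 × 6 = 336.

336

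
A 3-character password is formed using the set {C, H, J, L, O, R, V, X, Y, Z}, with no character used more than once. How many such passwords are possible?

720

Choose and order 3 of the 10 symbols: the first character has 10 options, the next 9, then 8.
That product is 10 × 9 × 8 = 720.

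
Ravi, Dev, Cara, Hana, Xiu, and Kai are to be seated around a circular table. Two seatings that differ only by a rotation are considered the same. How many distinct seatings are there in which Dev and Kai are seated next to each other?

48

Treat {Dev, Kai} as one unit (2 internal orders) and seat the resulting 5 units around the table: (4)! circular arrangements.
So 2 × (4)! = 2 × 24 = 48.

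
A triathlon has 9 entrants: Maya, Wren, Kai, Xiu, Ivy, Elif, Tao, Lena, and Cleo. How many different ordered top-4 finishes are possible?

3024

There are 9 choices for 1st place, 8 for 2nd, and so on down to 6 for position 4.
That gives 9 × 8 × 7 × 6 = 3024.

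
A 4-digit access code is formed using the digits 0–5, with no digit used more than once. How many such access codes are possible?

This is a permutation of 4 out of 6: P(6,4) = 6!/2!.
That product is 6 × 5 × 4 × 3 = 360.

360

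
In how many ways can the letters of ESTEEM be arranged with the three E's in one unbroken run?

Treat the 3 copies of E as a single block. The multiset to arrange is then {EEE, M, S, T}, 4 items in all.
All 4 items are distinct, so there are (4)! = 24 arrangements.

24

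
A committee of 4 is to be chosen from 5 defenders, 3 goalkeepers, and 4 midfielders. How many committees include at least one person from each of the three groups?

Total 4-person selections from all 12: C(12,4) = 495.
Subtract selections that omit an entire group: no defenders → C(7,4) = 35; no goalkeepers → C(9,4) = 126; no midfielders → C(8,4) = 70.
Add back selections omitting two groups (i.e. drawn from a single group): C(5,4) + C(3,4) + C(4,4) = 6.
By inclusion–exclusion: 495 − 231 + 6 = 270.

270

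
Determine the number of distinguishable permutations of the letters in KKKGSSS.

Letter multiplicities in KKKGSSS: G×1, K×3, S×3.
The number of distinct arrangements is 7!/(3!·3!) = 5040/36 = 140.

140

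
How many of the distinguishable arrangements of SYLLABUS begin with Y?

1260

With the first slot taken by Y, it remains to arrange the other 7 letters (SLLABUS).
Those 7 letters have L appearing twice and S appearing twice, giving (7)!/(2!·2!) = 1260.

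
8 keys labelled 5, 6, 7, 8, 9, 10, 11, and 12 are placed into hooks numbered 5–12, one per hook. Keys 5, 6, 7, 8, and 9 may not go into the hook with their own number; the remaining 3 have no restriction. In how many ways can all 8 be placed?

Let Aᵢ (for 5 ≤ i ≤ 9) be the placements that put key i in its forbidden hook. Any j of these fix j positions, leaving (8−j)! ways to fill the rest, and there are C(5,j) ways to pick which j.
By inclusion–exclusion, the number of valid placements is Σ_{j=0}^{5} (−1)^j C(5,j)·(8−j)!.
Computing: 40320 − 25200 + 7200 − 1200 + 120 − 6 = 21234.

21234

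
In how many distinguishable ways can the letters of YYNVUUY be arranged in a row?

YYNVUUY has 7 letters with U appearing twice and Y appearing 3 times.
The number of distinct arrangements is 7!/(3!·2!) = 5040/12 = 420.

420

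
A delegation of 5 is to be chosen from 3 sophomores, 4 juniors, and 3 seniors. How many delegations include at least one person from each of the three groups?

Unrestricted: C(10,5) = 252 ways to pick any 5 of the 10.
Selections missing a whole group: no sophomores → C(7,5) = 21; no juniors → C(6,5) = 6; no seniors → C(7,5) = 21.
Add back selections omitting two groups (i.e. drawn from a single group): C(3,5) + C(4,5) + C(3,5) = 0.
By inclusion–exclusion: 252 − 48 + 0 = 204.

204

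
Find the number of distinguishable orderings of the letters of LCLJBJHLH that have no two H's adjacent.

Total arrangements of LCLJBJHLH: 9!/(3!·2!·2!) = 15120.
Arrangements with the H's together: treat HH as one letter, giving (8)!/(3!·2!) = 3360.
Subtracting, 15120 − 3360 = 11760 arrangements keep the H's apart.

11760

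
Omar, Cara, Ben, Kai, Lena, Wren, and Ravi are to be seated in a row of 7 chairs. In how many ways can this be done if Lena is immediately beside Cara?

Treat {Lena, Cara} as a single unit. There are 6 units to order, and the pair itself can be ordered 2 ways.
That gives 2 × 6! = 2 × 720 = 1440.

1440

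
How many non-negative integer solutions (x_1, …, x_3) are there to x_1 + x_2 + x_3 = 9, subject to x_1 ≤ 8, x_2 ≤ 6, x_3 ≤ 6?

42

Without the upper bounds there are C(11,2) = 55 ways to split 9 among 3 variables.
Subtract solutions that violate a single cap (substitute x_i' = x_i − (cap_i+1)): x_1 ≥ 9 gives C(2,2) = 1; x_2 ≥ 7 gives C(4,2) = 6; x_3 ≥ 7 gives C(4,2) = 6. Together 13.
No two caps can be exceeded simultaneously, so the pair terms are all 0.
By inclusion–exclusion the count is 55 − 13 + 0 = 42.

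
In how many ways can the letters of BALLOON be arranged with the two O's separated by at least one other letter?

There are 7!/(2!·2!) = 1260 arrangements of BALLOON in total.
Arrangements with the O's together: treat OO as one letter, giving (6)!/(2!) = 360.
Subtracting, 1260 − 360 = 900 arrangements keep the O's apart.

900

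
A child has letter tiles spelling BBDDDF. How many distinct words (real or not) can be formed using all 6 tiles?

60

BBDDDF has 6 letters with B appearing twice and D appearing 3 times.
The number of distinct arrangements is 6!/(3!·2!) = 720/12 = 60.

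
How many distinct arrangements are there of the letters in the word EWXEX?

The 5 letters of EWXEX have repeats: E appearing twice and X appearing twice.
So there are 5! / (2!·2!) = 30 distinguishable arrangements.

30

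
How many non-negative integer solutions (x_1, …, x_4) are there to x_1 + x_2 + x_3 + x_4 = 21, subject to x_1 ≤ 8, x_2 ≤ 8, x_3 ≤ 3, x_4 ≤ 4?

10

Ignoring the caps, the number of non-negative solutions to x_1+…+x_4 = 21 is C(24,3) = 2024.
Subtract solutions that violate a single cap (substitute x_i' = x_i − (cap_i+1)): x_1 ≥ 9 gives C(15,3) = 455; x_2 ≥ 9 gives C(15,3) = 455; x_3 ≥ 4 gives C(20,3) = 1140; x_4 ≥ 5 gives C(19,3) = 969. Together 3019.
Add back pairs where two caps are both exceeded: 20 + 165 + 120 + 165 + 120 + 455 = 1045.
Subtract triples: 0 + 0 + 20 + 20 = 40.
By inclusion–exclusion the count is 2024 − 3019 + 1045 − 40 = 10.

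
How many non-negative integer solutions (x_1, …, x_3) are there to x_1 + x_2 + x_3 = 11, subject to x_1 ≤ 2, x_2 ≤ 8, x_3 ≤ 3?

Ignoring the caps, the number of non-negative solutions to x_1+…+x_3 = 11 is C(13,2) = 78.
Subtract solutions that violate a single cap (substitute x_i' = x_i − (cap_i+1)): x_1 ≥ 3 gives C(10,2) = 45; x_2 ≥ 9 gives C(4,2) = 6; x_3 ≥ 4 gives C(9,2) = 36. Together 87.
Add back pairs where two caps are both exceeded: 0 + 15 + 0 = 15.
By inclusion–exclusion the count is 78 − 87 + 15 = 6.

6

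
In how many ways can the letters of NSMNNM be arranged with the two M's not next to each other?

40

Total arrangements of NSMNNM: 6!/(3!·2!) = 60.
If the two M's are adjacent, glue them into one block, leaving 5 items to arrange: (5)!/(3!) = 20 ways.
Hence 60 − 20 = 40.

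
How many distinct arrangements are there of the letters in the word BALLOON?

1260

Letter multiplicities in BALLOON: A×1, B×1, L×2, N×1, O×2.
Dividing 7! = 5040 by 2!·2! = 4 for the repeated letters gives 1260.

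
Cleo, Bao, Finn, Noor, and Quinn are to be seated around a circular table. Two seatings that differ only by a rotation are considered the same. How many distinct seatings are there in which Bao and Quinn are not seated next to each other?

All circular seatings of 5 people number (4)! = 24.
Seatings with Bao beside Quinn: treat them as a block with 2 internal orders, giving 2 × (3)! = 12.
Subtracting, 24 − 12 = 12.

12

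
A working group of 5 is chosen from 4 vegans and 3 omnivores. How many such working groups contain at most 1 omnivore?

3

Split by how many omnivores are chosen (0 through 1).
Sum: C(3,0)·C(4,5) + C(3,1)·C(4,4) = 0 + 3 = 3.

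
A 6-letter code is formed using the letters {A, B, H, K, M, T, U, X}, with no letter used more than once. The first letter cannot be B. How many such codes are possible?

The first letter has 8−1 = 7 choices (anything except B).
The remaining 5 letters are filled from the other 7 symbols without repetition: 7 × 6 × 5 × 4 × 3 = 2520.
Total: 7 × 2520 = 17640.

17640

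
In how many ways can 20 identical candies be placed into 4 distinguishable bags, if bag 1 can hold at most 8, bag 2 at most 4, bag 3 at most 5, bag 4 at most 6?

By stars and bars, unrestricted non-negative solutions to x_1+…+x_4 = 20 number C(20+3,3) = 1771.
Subtract solutions that violate a single cap (substitute x_i' = x_i − (cap_i+1)): x_1 ≥ 9 gives C(14,3) = 364; x_2 ≥ 5 gives C(18,3) = 816; x_3 ≥ 6 gives C(17,3) = 680; x_4 ≥ 7 gives C(16,3) = 560. Together 2420.
Add back pairs where two caps are both exceeded: 84 + 56 + 35 + 220 + 165 + 120 = 680.
Subtract triples: 1 + 0 + 0 + 10 = 11.
By inclusion–exclusion the count is 1771 − 2420 + 680 − 11 = 20.

20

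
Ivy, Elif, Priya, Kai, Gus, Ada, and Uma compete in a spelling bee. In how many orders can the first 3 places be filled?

There are 7 choices for 1st place, 6 for 2nd, and 5 for 3rd.
That gives 7 × 6 × 5 = 210.

210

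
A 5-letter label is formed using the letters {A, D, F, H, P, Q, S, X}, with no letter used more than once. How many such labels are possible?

With no repetition, fill the 5 letters in order: 8 choices, then 7, down to 4.
8 × 7 × 6 × 5 × 4 = 6720.

6720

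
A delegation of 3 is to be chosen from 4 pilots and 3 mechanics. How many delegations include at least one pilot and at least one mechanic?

Unrestricted: C(7,3) = 35 ways to pick any 3 of the 7.
Selections missing a whole group: no pilots → C(3,3) = 1; no mechanics → C(4,3) = 4.
Both groups omitted at once is impossible, so 35 − 5 = 30.

30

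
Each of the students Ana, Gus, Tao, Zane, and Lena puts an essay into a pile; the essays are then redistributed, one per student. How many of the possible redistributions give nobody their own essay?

44

This is the derangement count D_5: permutations of 5 items with no fixed point.
By inclusion–exclusion this is Σ_{j=0}^{5} (−1)^j C(5,j)·(5−j)!.
Computing: 120 − 120 + 60 − 20 + 5 − 1 = 44.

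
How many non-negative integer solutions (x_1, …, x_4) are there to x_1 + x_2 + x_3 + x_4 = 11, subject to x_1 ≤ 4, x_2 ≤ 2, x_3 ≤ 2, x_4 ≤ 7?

Ignoring the caps, the number of non-negative solutions to x_1+…+x_4 = 11 is C(14,3) = 364.
Subtract solutions that violate a single cap (substitute x_i' = x_i − (cap_i+1)): x_1 ≥ 5 gives C(9,3) = 84; x_2 ≥ 3 gives C(11,3) = 165; x_3 ≥ 3 gives C(11,3) = 165; x_4 ≥ 8 gives C(6,3) = 20. Together 434.
Add back pairs where two caps are both exceeded: 20 + 20 + 0 + 56 + 1 + 1 = 98.
Subtract triples: 1 + 0 + 0 + 0 = 1.
By inclusion–exclusion the count is 364 − 434 + 98 − 1 = 27.

27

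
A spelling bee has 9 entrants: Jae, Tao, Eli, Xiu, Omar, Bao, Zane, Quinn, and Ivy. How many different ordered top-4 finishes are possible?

3024

This is an ordered selection of 4 from 9: P(9,4).
That gives 9 × 8 × 7 × 6 = 3024.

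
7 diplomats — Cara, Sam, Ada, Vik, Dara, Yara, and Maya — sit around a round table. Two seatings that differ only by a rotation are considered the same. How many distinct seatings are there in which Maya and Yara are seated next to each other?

240

Treat {Maya, Yara} as one unit (2 internal orders) and seat the resulting 6 units around the table: (5)! circular arrangements.
So 2 × (5)! = 2 × 120 = 240.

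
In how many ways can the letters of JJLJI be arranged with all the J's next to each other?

6

Treat the 3 copies of J as a single block. The multiset to arrange is then {JJJ, I, L}, 3 items in all.
All 3 items are distinct, so there are (3)! = 6 arrangements.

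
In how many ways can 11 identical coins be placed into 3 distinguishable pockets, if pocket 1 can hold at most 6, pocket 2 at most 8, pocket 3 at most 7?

Without the upper bounds there are C(13,2) = 78 ways to split 11 among 3 pockets.
Subtract solutions that violate a single cap (substitute x_i' = x_i − (cap_i+1)): x_1 ≥ 7 gives C(6,2) = 15; x_2 ≥ 9 gives C(4,2) = 6; x_3 ≥ 8 gives C(5,2) = 10. Together 31.
No two caps can be exceeded simultaneously, so the pair terms are all 0.
By inclusion–exclusion the count is 78 − 31 + 0 = 47.

47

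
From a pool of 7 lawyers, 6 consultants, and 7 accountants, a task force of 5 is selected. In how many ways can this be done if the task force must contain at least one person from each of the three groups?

10976

With no constraint there are C(20,5) = 15504 possible selections.
Subtract selections that omit an entire group: no lawyers → C(13,5) = 1287; no consultants → C(14,5) = 2002; no accountants → C(13,5) = 1287.
Add back selections omitting two groups (i.e. drawn from a single group): C(7,5) + C(6,5) + C(7,5) = 48.
By inclusion–exclusion: 15504 − 4576 + 48 = 10976.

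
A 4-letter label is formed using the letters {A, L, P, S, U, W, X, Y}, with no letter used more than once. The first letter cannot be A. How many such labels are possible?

1470

The first letter has 8−1 = 7 choices (anything except A).
The remaining 3 letters are filled from the other 7 symbols without repetition: 7 × 6 × 5 = 210.
Total: 7 × 210 = 1470.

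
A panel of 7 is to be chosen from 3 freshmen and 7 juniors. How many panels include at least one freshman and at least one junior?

119

Unrestricted: C(10,7) = 120 ways to pick any 7 of the 10.
Subtract selections that omit an entire group: no freshmen → C(7,7) = 1; no juniors → C(3,7) = 0.
Both groups omitted at once is impossible, so 120 − 1 = 119.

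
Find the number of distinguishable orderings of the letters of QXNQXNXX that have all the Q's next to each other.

105

Treat the 2 copies of Q as a single block. The multiset to arrange is then {QQ, N, N, X, X, X, X}, 7 items in all.
That gives (7)!/(4!·2!) = 105 arrangements.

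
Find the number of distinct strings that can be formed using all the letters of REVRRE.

REVRRE has 6 letters with E appearing twice and R appearing 3 times.
So there are 6! / (3!·2!) = 60 distinguishable arrangements.

60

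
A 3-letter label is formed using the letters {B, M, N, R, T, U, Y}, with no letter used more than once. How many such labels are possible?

This is a permutation of 3 out of 7: P(7,3) = 7!/4!.
7 × 6 × 5 = 210.

210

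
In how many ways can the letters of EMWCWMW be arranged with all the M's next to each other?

120

Treat the 2 copies of M as a single block. The multiset to arrange is then {MM, C, E, W, W, W}, 6 items in all.
That gives (6)!/(3!) = 120 arrangements.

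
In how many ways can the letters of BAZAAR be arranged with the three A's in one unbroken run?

24

Treat the 3 copies of A as a single block. The multiset to arrange is then {AAA, B, R, Z}, 4 items in all.
All 4 items are distinct, so there are (4)! = 24 arrangements.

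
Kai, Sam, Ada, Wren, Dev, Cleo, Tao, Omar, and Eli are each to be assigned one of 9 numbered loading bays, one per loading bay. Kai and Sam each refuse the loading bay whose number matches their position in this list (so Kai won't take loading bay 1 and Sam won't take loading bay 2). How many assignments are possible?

287280

Let Aᵢ (for i ∈ {1, 2}) be the placements that put person i in their forbidden loading bay. Any j of these fix j positions, leaving (9−j)! ways to fill the rest, and there are C(2,j) ways to pick which j.
By inclusion–exclusion, the number of valid placements is Σ_{j=0}^{2} (−1)^j C(2,j)·(9−j)!.
Computing: 362880 − 80640 + 5040 = 287280.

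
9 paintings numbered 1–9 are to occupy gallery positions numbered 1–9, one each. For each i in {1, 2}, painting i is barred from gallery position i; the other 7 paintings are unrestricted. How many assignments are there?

287280

Let Aᵢ (for i ∈ {1, 2}) be the placements that put painting i in its forbidden gallery position. Any j of these fix j positions, leaving (9−j)! ways to fill the rest, and there are C(2,j) ways to pick which j.
By inclusion–exclusion, the number of valid placements is Σ_{j=0}^{2} (−1)^j C(2,j)·(9−j)!.
Computing: 362880 − 80640 + 5040 = 287280.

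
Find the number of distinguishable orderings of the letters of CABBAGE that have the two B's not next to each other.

900

There are 7!/(2!·2!) = 1260 arrangements of CABBAGE in total.
Arrangements with the B's together: treat BB as one letter, giving (6)!/(2!) = 360.
Subtracting, 1260 − 360 = 900 arrangements keep the B's apart.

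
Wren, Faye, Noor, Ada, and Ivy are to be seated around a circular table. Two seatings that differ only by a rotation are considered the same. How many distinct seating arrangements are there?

24

Fix one person's seat to break rotational symmetry; the remaining 4 people can be arranged in (4)! = 24 ways.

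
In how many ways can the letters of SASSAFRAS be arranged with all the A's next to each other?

210

Treat the 3 copies of A as a single block. The multiset to arrange is then {AAA, F, R, S, S, S, S}, 7 items in all.
That gives (7)!/(4!) = 210 arrangements.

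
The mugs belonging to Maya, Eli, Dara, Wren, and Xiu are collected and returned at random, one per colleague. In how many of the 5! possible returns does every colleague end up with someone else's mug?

Count assignments avoiding every fixed point. For any j of the 5 colleagues fixed to their own mug, the other 5−j can be arranged in (5−j)! ways.
By inclusion–exclusion this is Σ_{j=0}^{5} (−1)^j C(5,j)·(5−j)!.
Computing: 120 − 120 + 60 − 20 + 5 − 1 = 44.

44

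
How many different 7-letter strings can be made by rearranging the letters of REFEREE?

105

Letter multiplicities in REFEREE: E×4, F×1, R×2.
Dividing 7! = 5040 by 4!·2! = 48 for the repeated letters gives 105.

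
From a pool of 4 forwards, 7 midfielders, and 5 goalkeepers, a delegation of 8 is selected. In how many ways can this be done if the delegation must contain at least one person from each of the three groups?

Unrestricted: C(16,8) = 12870 ways to pick any 8 of the 16.
Subtract selections that omit an entire group: no forwards → C(12,8) = 495; no midfielders → C(9,8) = 9; no goalkeepers → C(11,8) = 165.
Add back selections omitting two groups (i.e. drawn from a single group): C(4,8) + C(7,8) + C(5,8) = 0.
By inclusion–exclusion: 12870 − 669 + 0 = 12201.

12201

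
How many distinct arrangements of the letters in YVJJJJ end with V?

5

Fix V in the last position and arrange the remaining 5 letters.
Those 5 letters have J appearing 4 times, giving (5)!/(4!) = 5.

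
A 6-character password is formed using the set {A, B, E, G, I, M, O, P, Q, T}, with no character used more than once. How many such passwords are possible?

This is a permutation of 6 out of 10: P(10,6) = 10!/4!.
10 × 9 × 8 × 7 × 6 × 5 = 151200.

151200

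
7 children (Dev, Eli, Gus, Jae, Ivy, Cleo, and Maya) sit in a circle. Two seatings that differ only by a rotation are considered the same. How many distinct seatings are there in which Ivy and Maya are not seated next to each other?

480

Without the restriction there are (6)! = 720 seatings.
Seatings with Ivy beside Maya: treat them as a block with 2 internal orders, giving 2 × (5)! = 240.
Subtracting, 720 − 240 = 480.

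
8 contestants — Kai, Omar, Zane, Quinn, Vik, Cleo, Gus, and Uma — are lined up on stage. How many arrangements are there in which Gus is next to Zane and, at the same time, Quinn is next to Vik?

Treat {Gus,Zane} as one block (2 orders) and {Quinn,Vik} as another (2 orders).
That leaves 6 units to arrange: 2 × 2 × 6! = 4 × 720 = 2880.

2880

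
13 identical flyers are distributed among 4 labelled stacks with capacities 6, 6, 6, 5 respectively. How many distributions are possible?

191

By stars and bars, unrestricted non-negative solutions to x_1+…+x_4 = 13 number C(13+3,3) = 560.
Subtract solutions that violate a single cap (substitute x_i' = x_i − (cap_i+1)): x_1 ≥ 7 gives C(9,3) = 84; x_2 ≥ 7 gives C(9,3) = 84; x_3 ≥ 7 gives C(9,3) = 84; x_4 ≥ 6 gives C(10,3) = 120. Together 372.
Add back pairs where two caps are both exceeded: 0 + 0 + 1 + 0 + 1 + 1 = 3.
By inclusion–exclusion the count is 560 − 372 + 3 = 191.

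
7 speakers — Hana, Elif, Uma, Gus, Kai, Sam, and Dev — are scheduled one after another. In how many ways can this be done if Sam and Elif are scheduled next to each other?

1440

Treat {Sam, Elif} as a single unit. There are 6 units to order, and the pair itself can be ordered 2 ways.
So the count is 2·(6)! = 1440.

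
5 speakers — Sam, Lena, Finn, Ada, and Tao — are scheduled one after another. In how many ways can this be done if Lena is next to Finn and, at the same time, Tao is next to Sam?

24

Treat {Lena,Finn} as one block (2 orders) and {Tao,Sam} as another (2 orders).
That leaves 3 units to arrange: 2 × 2 × 3! = 4 × 6 = 24.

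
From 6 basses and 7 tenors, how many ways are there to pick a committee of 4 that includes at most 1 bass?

Split by how many basses are chosen (0 through 1).
Sum: C(6,0)·C(7,4) + C(6,1)·C(7,3) = 35 + 210 = 245.

245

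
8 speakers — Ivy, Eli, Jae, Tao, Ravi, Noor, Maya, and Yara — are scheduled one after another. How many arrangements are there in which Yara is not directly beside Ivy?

Of the 8! = 40320 arrangements, those with Yara and Ivy adjacent number 2 × 7! = 10080 (treat the pair as a block with 2 internal orders).
So 40320 − 10080 = 30240 arrangements keep them apart.

30240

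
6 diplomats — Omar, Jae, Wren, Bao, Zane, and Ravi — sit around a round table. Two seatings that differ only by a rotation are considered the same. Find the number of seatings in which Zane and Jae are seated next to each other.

Treat {Zane, Jae} as one unit (2 internal orders) and seat the resulting 5 units around the table: (4)! circular arrangements.
So 2 × (4)! = 2 × 24 = 48.

48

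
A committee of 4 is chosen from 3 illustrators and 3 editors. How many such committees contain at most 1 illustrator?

Split by how many illustrators are chosen (0 through 1).
Sum: C(3,0)·C(3,4) + C(3,1)·C(3,3) = 0 + 3 = 3.

3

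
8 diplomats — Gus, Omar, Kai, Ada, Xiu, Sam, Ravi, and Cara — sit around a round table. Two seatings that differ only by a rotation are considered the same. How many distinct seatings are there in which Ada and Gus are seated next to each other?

1440

Treat {Ada, Gus} as one unit (2 internal orders) and seat the resulting 7 units around the table: (6)! circular arrangements.
So 2 × (6)! = 2 × 720 = 1440.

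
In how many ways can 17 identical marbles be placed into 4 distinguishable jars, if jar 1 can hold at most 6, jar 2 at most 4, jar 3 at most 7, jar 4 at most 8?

140

Without the upper bounds there are C(20,3) = 1140 ways to split 17 among 4 jars.
Subtract solutions that violate a single cap (substitute x_i' = x_i − (cap_i+1)): x_1 ≥ 7 gives C(13,3) = 286; x_2 ≥ 5 gives C(15,3) = 455; x_3 ≥ 8 gives C(12,3) = 220; x_4 ≥ 9 gives C(11,3) = 165. Together 1126.
Add back pairs where two caps are both exceeded: 56 + 10 + 4 + 35 + 20 + 1 = 126.
By inclusion–exclusion the count is 1140 − 1126 + 126 = 140.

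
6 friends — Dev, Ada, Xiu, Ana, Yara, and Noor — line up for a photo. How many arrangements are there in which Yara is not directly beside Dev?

480

There are 6! = 720 arrangements in all. If Yara and Dev are adjacent, merging them into one block gives 2·(5)! = 240 arrangements.
Complementary counting: 720 − 240 = 480.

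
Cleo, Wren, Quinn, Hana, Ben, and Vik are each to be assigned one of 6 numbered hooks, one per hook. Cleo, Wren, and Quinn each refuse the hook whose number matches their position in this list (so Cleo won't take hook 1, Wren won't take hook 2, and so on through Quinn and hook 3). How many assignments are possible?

426

Let Aᵢ (for i ∈ {1, 2, 3}) be the placements that put person i in their forbidden hook. Any j of these fix j positions, leaving (6−j)! ways to fill the rest, and there are C(3,j) ways to pick which j.
By inclusion–exclusion, the number of valid placements is Σ_{j=0}^{3} (−1)^j C(3,j)·(6−j)!.
Computing: 720 − 360 + 72 − 6 = 426.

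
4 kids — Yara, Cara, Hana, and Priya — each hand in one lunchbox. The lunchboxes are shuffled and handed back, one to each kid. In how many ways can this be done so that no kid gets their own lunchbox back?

This is the derangement count D_4: permutations of 4 items with no fixed point.
By inclusion–exclusion this is Σ_{j=0}^{4} (−1)^j C(4,j)·(4−j)!.
Computing: 24 − 24 + 12 − 4 + 1 = 9.

9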